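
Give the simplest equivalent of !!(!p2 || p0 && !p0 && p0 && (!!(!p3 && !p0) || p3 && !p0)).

!!(!p2 || p0 && !p0 && p0 && (!!(!p3 && !p0) || p3 && !p0))
= !!(!p2 || p0 && !p0 && p0 && (!p3 && !p0 || p3 && !p0))   — double negation
= !!(!p2 || p0 && !p0 && p0 && !p0)   — distribution
= !!(!p2 || p0 && !p0)   — idempotence
= !!!p2   — complement / identity
= !p2   — double negation

!p2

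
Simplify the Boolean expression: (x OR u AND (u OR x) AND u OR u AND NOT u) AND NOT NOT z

(x OR u AND (u OR x) AND u OR u AND NOT u) AND NOT NOT z
= (x OR u AND u OR u AND NOT u) AND NOT NOT z   [absorption]
= (x OR u) AND NOT NOT z   [distribution]
= (x OR u) AND z   [double negation]

(x OR u) AND z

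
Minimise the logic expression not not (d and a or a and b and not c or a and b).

a and (d or b)

not not (d and a or a and b and not c or a and b)
= not not (d and a or a and b)   — absorption
= not not (a and (d or b))   — distribution
= a and (d or b)   — double negation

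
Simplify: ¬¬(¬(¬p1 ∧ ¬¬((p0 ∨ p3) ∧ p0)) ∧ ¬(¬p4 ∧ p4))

¬¬(¬(¬p1 ∧ ¬¬((p0 ∨ p3) ∧ p0)) ∧ ¬(¬p4 ∧ p4))
= ¬(¬p1 ∧ ¬¬((p0 ∨ p3) ∧ p0) ∨ ¬p4 ∧ p4)
= ¬(¬p1 ∧ ¬¬p0 ∨ ¬p4 ∧ p4)
= ¬(¬p1 ∧ ¬¬p0)
= p1 ∨ ¬p0

p1 ∨ ¬p0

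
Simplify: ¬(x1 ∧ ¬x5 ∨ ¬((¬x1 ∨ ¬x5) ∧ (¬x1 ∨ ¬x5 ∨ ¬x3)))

¬(x1 ∧ ¬x5 ∨ ¬((¬x1 ∨ ¬x5) ∧ (¬x1 ∨ ¬x5 ∨ ¬x3)))
= ¬(x1 ∧ ¬x5 ∨ ¬(¬x1 ∨ ¬x5))   — absorption
= ¬(x1 ∧ ¬x5 ∨ x1 ∧ x5)   — De Morgan
= ¬((¬x5 ∨ x5) ∧ x1)   — distribution
= ¬x1   — complement / identity

¬x1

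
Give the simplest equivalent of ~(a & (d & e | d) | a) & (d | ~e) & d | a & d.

~(a & (d & e | d) | a) & (d | ~e) & d | a & d
= ~(a & (d & e | d) | a) & d | a & d
= ~(a & d | a) & d | a & d
= ~a & d | a & d
= d

d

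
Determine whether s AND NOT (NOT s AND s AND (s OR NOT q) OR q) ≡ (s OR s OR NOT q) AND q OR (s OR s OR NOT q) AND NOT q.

No

E1: s AND NOT (NOT s AND s AND (s OR NOT q) OR q)
    = s AND NOT (NOT s AND s OR q)
    = s AND NOT q
E2: (s OR s OR NOT q) AND q OR (s OR s OR NOT q) AND NOT q
    = s OR s OR NOT q
    = s OR NOT q
These differ: at q=0, s=0, E1 = 0 but E2 = 1.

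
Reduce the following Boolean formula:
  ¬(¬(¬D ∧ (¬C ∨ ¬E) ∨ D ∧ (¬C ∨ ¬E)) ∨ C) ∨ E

¬(¬(¬D ∧ (¬C ∨ ¬E) ∨ D ∧ (¬C ∨ ¬E)) ∨ C) ∨ E
= ¬(¬(¬C ∨ ¬E) ∨ C) ∨ E   — distribution
= ¬(C ∧ E ∨ C) ∨ E   — De Morgan
= ¬C ∨ E   — absorption

¬C ∨ E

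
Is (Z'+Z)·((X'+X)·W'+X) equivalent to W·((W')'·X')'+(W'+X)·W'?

Yes

E1: (Z'+Z)·((X'+X)·W'+X)
    = (X'+X)·W'+X
    = W'+X
E2: W·((W')'·X')'+(W'+X)·W'
    = W·(W'+X)+(W'+X)·W'
    = W'+X
Both reduce to W'+X, so they are equivalent.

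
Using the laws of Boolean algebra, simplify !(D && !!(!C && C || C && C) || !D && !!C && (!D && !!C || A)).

!C

!(D && !!(!C && C || C && C) || !D && !!C && (!D && !!C || A))
= !(D && !!C || !D && !!C && (!D && !!C || A))   [distribution]
= !(D && !!C || !D && !!C)   [absorption]
= !!!C   [distribution]
= !C   [double negation]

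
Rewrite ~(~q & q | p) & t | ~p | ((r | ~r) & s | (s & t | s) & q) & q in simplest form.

~p | s & q

~(~q & q | p) & t | ~p | ((r | ~r) & s | (s & t | s) & q) & q
= ~(~q & q | p) & t | ~p | ((r | ~r) & s | s & q) & q   (absorption)
= ~p & t | ~p | ((r | ~r) & s | s & q) & q   (complement / identity)
= ~p & t | ~p | (s | s & q) & q   (complement / identity)
= ~p & t | ~p | s & q   (absorption)
= ~p | s & q   (absorption)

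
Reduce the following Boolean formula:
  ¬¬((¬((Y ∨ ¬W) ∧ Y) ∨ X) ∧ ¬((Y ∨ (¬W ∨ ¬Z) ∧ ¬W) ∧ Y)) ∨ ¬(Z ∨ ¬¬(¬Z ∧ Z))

¬¬((¬((Y ∨ ¬W) ∧ Y) ∨ X) ∧ ¬((Y ∨ (¬W ∨ ¬Z) ∧ ¬W) ∧ Y)) ∨ ¬(Z ∨ ¬¬(¬Z ∧ Z))
= ¬¬((¬((Y ∨ ¬W) ∧ Y) ∨ X) ∧ ¬((Y ∨ ¬W) ∧ Y)) ∨ ¬(Z ∨ ¬¬(¬Z ∧ Z))   (absorption)
= ¬¬¬((Y ∨ ¬W) ∧ Y) ∨ ¬(Z ∨ ¬¬(¬Z ∧ Z))   (absorption)
= ¬((Y ∨ ¬W) ∧ Y) ∨ ¬(Z ∨ ¬¬(¬Z ∧ Z))   (double negation)
= ¬((Y ∨ ¬W) ∧ Y) ∨ ¬(Z ∨ ¬Z ∧ Z)   (double negation)
= ¬Y ∨ ¬(Z ∨ ¬Z ∧ Z)   (absorption)
= ¬Y ∨ ¬Z   (complement / identity)

¬Y ∨ ¬Z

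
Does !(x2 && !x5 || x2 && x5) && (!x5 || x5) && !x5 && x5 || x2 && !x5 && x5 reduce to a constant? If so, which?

!(x2 && !x5 || x2 && x5) && (!x5 || x5) && !x5 && x5 || x2 && !x5 && x5
= !((!x5 || x5) && x2) && (!x5 || x5) && !x5 && x5 || x2 && !x5 && x5   (distribution)
= !((!x5 || x5) && x2) && !x5 && x5 || x2 && !x5 && x5   (complement / identity)
= !x2 && !x5 && x5 || x2 && !x5 && x5   (complement / identity)
= !x5 && x5   (distribution)
= false   (complement)

yes, False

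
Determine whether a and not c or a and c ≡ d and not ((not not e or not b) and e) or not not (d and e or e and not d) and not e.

E1: a and not c or a and c
    = a   — distribution
E2: d and not ((not not e or not b) and e) or not not (d and e or e and not d) and not e
    = d and not ((e or not b) and e) or not not (d and e or e and not d) and not e   — double negation
    = d and not e or not not (d and e or e and not d) and not e   — absorption
    = d and not e or not not e and not e   — distribution
    = d and not e or e and not e   — double negation
    = d and not e   — complement / identity
These differ: at a=1, b=1, c=0, d=0, e=0, E1 = 1 but E2 = 0.

No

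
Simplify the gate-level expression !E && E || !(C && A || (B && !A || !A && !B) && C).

!E && E || !(C && A || (B && !A || !A && !B) && C)
= !E && E || !(C && A || !A && C)
= !E && E || !C
= !C

!C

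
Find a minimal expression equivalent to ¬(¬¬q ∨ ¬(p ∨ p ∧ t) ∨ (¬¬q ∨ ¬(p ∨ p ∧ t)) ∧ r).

¬(¬¬q ∨ ¬(p ∨ p ∧ t) ∨ (¬¬q ∨ ¬(p ∨ p ∧ t)) ∧ r)
= ¬(¬¬q ∨ ¬(p ∨ p ∧ t))
= ¬q ∧ (p ∨ p ∧ t)
= ¬q ∧ p

¬q ∧ p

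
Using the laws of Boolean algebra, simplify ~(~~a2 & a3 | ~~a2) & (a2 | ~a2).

~(~~a2 & a3 | ~~a2) & (a2 | ~a2)
= ~~~a2 & (a2 | ~a2)   (absorption)
= ~a2 & (a2 | ~a2)   (double negation)
= ~a2   (complement / identity)

~a2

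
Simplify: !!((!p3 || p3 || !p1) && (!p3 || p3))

!!((!p3 || p3 || !p1) && (!p3 || p3))
= !!(!p3 || p3)   — absorption
= !p3 || p3   — double negation
= true   — complement

true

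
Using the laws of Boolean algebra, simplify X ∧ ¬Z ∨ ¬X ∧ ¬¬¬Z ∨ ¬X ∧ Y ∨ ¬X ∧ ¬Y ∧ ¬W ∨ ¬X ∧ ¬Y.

¬Z ∨ ¬X

X ∧ ¬Z ∨ ¬X ∧ ¬¬¬Z ∨ ¬X ∧ Y ∨ ¬X ∧ ¬Y ∧ ¬W ∨ ¬X ∧ ¬Y
= X ∧ ¬Z ∨ ¬X ∧ ¬¬¬Z ∨ ¬X ∧ Y ∨ ¬X ∧ ¬Y   (absorption)
= X ∧ ¬Z ∨ ¬X ∧ ¬¬¬Z ∨ ¬X   (distribution)
= X ∧ ¬Z ∨ ¬X ∧ ¬Z ∨ ¬X   (double negation)
= ¬Z ∨ ¬X   (distribution)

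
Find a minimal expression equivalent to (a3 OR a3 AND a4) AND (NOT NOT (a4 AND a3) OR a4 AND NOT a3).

(a3 OR a3 AND a4) AND (NOT NOT (a4 AND a3) OR a4 AND NOT a3)
= a3 AND (NOT NOT (a4 AND a3) OR a4 AND NOT a3)   — absorption
= a3 AND (a4 AND a3 OR a4 AND NOT a3)   — double negation
= a3 AND a4   — distribution

a3 AND a4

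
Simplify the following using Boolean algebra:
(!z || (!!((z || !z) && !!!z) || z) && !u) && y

(!z || !u) && y

(!z || (!!((z || !z) && !!!z) || z) && !u) && y
= (!z || ((z || !z) && !!!z || z) && !u) && y   (double negation)
= (!z || (!!!z || z) && !u) && y   (complement / identity)
= (!z || (!z || z) && !u) && y   (double negation)
= (!z || !u) && y   (complement / identity)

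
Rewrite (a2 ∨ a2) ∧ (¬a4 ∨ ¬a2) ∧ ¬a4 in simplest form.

(a2 ∨ a2) ∧ (¬a4 ∨ ¬a2) ∧ ¬a4
= a2 ∧ (¬a4 ∨ ¬a2) ∧ ¬a4   (idempotence)
= a2 ∧ ¬a4   (absorption)

a2 ∧ ¬a4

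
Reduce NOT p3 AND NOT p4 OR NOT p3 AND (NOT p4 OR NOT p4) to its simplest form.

NOT p3 AND NOT p4

NOT p3 AND NOT p4 OR NOT p3 AND (NOT p4 OR NOT p4)
= NOT p3 AND NOT p4 OR NOT p3 AND NOT p4   [idempotence]
= NOT p3 AND NOT p4   [idempotence]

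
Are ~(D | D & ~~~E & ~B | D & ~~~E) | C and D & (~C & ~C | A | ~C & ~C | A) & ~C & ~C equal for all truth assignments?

No

E1: ~(D | D & ~~~E & ~B | D & ~~~E) | C
    = ~(D | D & ~~~E) | C
    = ~(D | D & ~E) | C
    = ~D | C
E2: D & (~C & ~C | A | ~C & ~C | A) & ~C & ~C
    = D & (~C & ~C | A) & ~C & ~C
    = D & ~C & ~C
    = D & ~C
These differ: at A=0, B=0, C=1, D=0, E=1, E1 = 1 but E2 = 0.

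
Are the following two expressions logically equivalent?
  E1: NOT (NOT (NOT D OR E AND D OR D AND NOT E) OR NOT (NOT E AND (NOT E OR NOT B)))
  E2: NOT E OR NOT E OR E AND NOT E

E1: NOT (NOT (NOT D OR E AND D OR D AND NOT E) OR NOT (NOT E AND (NOT E OR NOT B)))
    = NOT (NOT (NOT D OR D) OR NOT (NOT E AND (NOT E OR NOT B)))   — distribution
    = (NOT D OR D) AND NOT E AND (NOT E OR NOT B)   — De Morgan
    = NOT E AND (NOT E OR NOT B)   — complement / identity
    = NOT E   — absorption
E2: NOT E OR NOT E OR E AND NOT E
    = NOT E OR NOT E   — complement / identity
    = NOT E   — idempotence
Both reduce to NOT E, so they are equivalent.

Yes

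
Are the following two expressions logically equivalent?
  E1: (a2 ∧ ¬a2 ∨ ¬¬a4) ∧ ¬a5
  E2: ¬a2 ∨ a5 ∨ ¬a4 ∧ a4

No

E1: (a2 ∧ ¬a2 ∨ ¬¬a4) ∧ ¬a5
    = ¬¬a4 ∧ ¬a5
    = a4 ∧ ¬a5
E2: ¬a2 ∨ a5 ∨ ¬a4 ∧ a4
    = ¬a2 ∨ a5
These differ: at a2=0, a4=0, a5=1, E1 = 0 but E2 = 1.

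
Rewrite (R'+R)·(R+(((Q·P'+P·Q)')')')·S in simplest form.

(R'+R)·(R+(((Q·P'+P·Q)')')')·S
= (R'+R)·(R+((Q')')')·S   — distribution
= (R+((Q')')')·S   — complement / identity
= (R+Q')·S   — double negation

(R+Q')·S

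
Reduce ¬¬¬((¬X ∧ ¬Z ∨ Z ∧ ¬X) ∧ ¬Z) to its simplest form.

¬¬¬((¬X ∧ ¬Z ∨ Z ∧ ¬X) ∧ ¬Z)
= ¬¬¬(¬X ∧ ¬Z)
= ¬(¬X ∧ ¬Z)
= X ∨ Z

X ∨ Z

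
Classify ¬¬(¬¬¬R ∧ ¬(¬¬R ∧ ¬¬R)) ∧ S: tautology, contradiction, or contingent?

contingent

¬¬(¬¬¬R ∧ ¬(¬¬R ∧ ¬¬R)) ∧ S
= ¬¬(¬¬¬R ∧ ¬¬¬R) ∧ S
= ¬¬¬¬¬R ∧ S
= ¬¬¬R ∧ S
= ¬R ∧ S
This depends on R, S, so it is not a constant.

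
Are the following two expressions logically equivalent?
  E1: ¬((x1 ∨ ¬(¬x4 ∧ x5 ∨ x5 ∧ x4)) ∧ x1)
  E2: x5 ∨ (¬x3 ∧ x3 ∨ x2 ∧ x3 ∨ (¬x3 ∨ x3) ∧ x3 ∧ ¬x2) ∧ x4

No

E1: ¬((x1 ∨ ¬(¬x4 ∧ x5 ∨ x5 ∧ x4)) ∧ x1)
    = ¬((x1 ∨ ¬x5) ∧ x1)
    = ¬x1
E2: x5 ∨ (¬x3 ∧ x3 ∨ x2 ∧ x3 ∨ (¬x3 ∨ x3) ∧ x3 ∧ ¬x2) ∧ x4
    = x5 ∨ (¬x3 ∧ x3 ∨ x2 ∧ x3 ∨ x3 ∧ ¬x2) ∧ x4
    = x5 ∨ (¬x3 ∧ x3 ∨ x3) ∧ x4
    = x5 ∨ x3 ∧ x4
These differ: at x1=0, x2=1, x3=1, x4=0, x5=0, E1 = 1 but E2 = 0.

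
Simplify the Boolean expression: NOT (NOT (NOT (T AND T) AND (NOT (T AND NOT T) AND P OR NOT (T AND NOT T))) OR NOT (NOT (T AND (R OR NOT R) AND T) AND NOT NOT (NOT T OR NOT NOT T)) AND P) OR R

NOT T OR R

NOT (NOT (NOT (T AND T) AND (NOT (T AND NOT T) AND P OR NOT (T AND NOT T))) OR NOT (NOT (T AND (R OR NOT R) AND T) AND NOT NOT (NOT T OR NOT NOT T)) AND P) OR R
= NOT (NOT (NOT (T AND T) AND NOT (T AND NOT T)) OR NOT (NOT (T AND (R OR NOT R) AND T) AND NOT NOT (NOT T OR NOT NOT T)) AND P) OR R   [absorption]
= NOT (NOT (NOT (T AND T) AND NOT (T AND NOT T)) OR NOT (NOT (T AND (R OR NOT R) AND T) AND NOT (T AND NOT T)) AND P) OR R   [De Morgan]
= NOT (NOT (NOT (T AND T) AND NOT (T AND NOT T)) OR NOT (NOT (T AND T) AND NOT (T AND NOT T)) AND P) OR R   [complement / identity]
= NOT NOT (NOT (T AND T) AND NOT (T AND NOT T)) OR R   [absorption]
= NOT (T AND T OR T AND NOT T) OR R   [De Morgan]
= NOT T OR R   [distribution]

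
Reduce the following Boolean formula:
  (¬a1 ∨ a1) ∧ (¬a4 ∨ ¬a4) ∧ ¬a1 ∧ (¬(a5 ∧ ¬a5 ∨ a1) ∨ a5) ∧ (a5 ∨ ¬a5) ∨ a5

(¬a1 ∨ a1) ∧ (¬a4 ∨ ¬a4) ∧ ¬a1 ∧ (¬(a5 ∧ ¬a5 ∨ a1) ∨ a5) ∧ (a5 ∨ ¬a5) ∨ a5
= (¬a1 ∨ a1) ∧ (¬a4 ∨ ¬a4) ∧ ¬a1 ∧ (¬a1 ∨ a5) ∧ (a5 ∨ ¬a5) ∨ a5
= (¬a1 ∨ a1) ∧ ¬a4 ∧ ¬a1 ∧ (¬a1 ∨ a5) ∧ (a5 ∨ ¬a5) ∨ a5
= (¬a1 ∨ a1) ∧ ¬a4 ∧ ¬a1 ∧ (¬a1 ∨ a5) ∨ a5
= ¬a4 ∧ ¬a1 ∧ (¬a1 ∨ a5) ∨ a5
= ¬a4 ∧ ¬a1 ∨ a5

¬a4 ∧ ¬a1 ∨ a5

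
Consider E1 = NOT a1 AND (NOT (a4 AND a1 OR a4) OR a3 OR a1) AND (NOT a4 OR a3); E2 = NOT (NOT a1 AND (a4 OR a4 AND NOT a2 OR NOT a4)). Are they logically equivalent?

E1: NOT a1 AND (NOT (a4 AND a1 OR a4) OR a3 OR a1) AND (NOT a4 OR a3)
    = NOT a1 AND (NOT a4 OR a3 OR a1) AND (NOT a4 OR a3)
    = NOT a1 AND (NOT a4 OR a3)
E2: NOT (NOT a1 AND (a4 OR a4 AND NOT a2 OR NOT a4))
    = NOT (NOT a1 AND (a4 OR NOT a4))
    = NOT NOT a1
    = a1
These differ: at a1=1, a2=0, a3=0, a4=0, E1 = 0 but E2 = 1.

No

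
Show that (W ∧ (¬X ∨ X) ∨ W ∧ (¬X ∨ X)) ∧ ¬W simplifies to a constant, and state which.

False

(W ∧ (¬X ∨ X) ∨ W ∧ (¬X ∨ X)) ∧ ¬W
= W ∧ (¬X ∨ X) ∧ ¬W   — idempotence
= W ∧ ¬W   — complement / identity
= False   — complement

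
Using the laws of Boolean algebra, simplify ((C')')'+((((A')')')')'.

C'+A'

((C')')'+((((A')')')')'
= ((C')')'+((A')')'   [double negation]
= C'+((A')')'   [double negation]
= C'+A'   [double negation]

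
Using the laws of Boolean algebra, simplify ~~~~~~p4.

p4

~~~~~~p4
= ~~~~p4   — double negation
= ~~p4   — double negation
= p4   — double negation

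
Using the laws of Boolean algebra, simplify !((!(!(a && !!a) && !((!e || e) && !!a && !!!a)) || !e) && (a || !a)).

!((!(!(a && !!a) && !((!e || e) && !!a && !!!a)) || !e) && (a || !a))
= !((!(!(a && !!a) && !((!e || e) && !!a && !a)) || !e) && (a || !a))   (double negation)
= !(!(!(a && !!a) && !((!e || e) && !!a && !a)) || !e)   (complement / identity)
= !(a && !!a || (!e || e) && !!a && !a || !e)   (De Morgan)
= !(a && !!a || !!a && !a || !e)   (complement / identity)
= !(!!a || !e)   (distribution)
= !a && e   (De Morgan)

!a && e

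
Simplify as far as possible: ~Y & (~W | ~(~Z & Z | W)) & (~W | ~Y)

~Y & (~W | ~(~Z & Z | W)) & (~W | ~Y)
= ~Y & (~W | ~(~Z & Z | W) & ~Y)   [distribution]
= ~Y & (~W | ~W & ~Y)   [complement / identity]
= ~Y & ~W   [absorption]

~Y & ~W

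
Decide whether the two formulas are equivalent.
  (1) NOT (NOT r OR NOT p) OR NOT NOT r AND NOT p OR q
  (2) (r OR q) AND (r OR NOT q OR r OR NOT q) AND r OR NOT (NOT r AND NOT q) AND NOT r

E1: NOT (NOT r OR NOT p) OR NOT NOT r AND NOT p OR q
    = NOT (NOT r OR NOT p) OR r AND NOT p OR q   — double negation
    = r AND p OR r AND NOT p OR q   — De Morgan
    = r OR q   — distribution
E2: (r OR q) AND (r OR NOT q OR r OR NOT q) AND r OR NOT (NOT r AND NOT q) AND NOT r
    = (r OR q) AND (r OR NOT q) AND r OR NOT (NOT r AND NOT q) AND NOT r   — idempotence
    = (r OR q) AND r OR NOT (NOT r AND NOT q) AND NOT r   — absorption
    = (r OR q) AND r OR (r OR q) AND NOT r   — De Morgan
    = r OR q   — distribution
Both reduce to r OR q, so they are equivalent.

Yes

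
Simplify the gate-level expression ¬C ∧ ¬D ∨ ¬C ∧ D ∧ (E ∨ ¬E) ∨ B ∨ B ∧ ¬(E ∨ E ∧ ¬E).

¬C ∧ ¬D ∨ ¬C ∧ D ∧ (E ∨ ¬E) ∨ B ∨ B ∧ ¬(E ∨ E ∧ ¬E)
= ¬C ∧ ¬D ∨ ¬C ∧ D ∨ B ∨ B ∧ ¬(E ∨ E ∧ ¬E)
= ¬C ∨ B ∨ B ∧ ¬(E ∨ E ∧ ¬E)
= ¬C ∨ B ∨ B ∧ ¬E
= ¬C ∨ B

¬C ∨ B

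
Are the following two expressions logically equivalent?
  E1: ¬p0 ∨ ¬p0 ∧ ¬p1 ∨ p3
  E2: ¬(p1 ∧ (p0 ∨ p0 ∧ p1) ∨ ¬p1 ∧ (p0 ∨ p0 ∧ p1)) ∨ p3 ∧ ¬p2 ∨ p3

Yes

E1: ¬p0 ∨ ¬p0 ∧ ¬p1 ∨ p3
    = ¬p0 ∨ p3
E2: ¬(p1 ∧ (p0 ∨ p0 ∧ p1) ∨ ¬p1 ∧ (p0 ∨ p0 ∧ p1)) ∨ p3 ∧ ¬p2 ∨ p3
    = ¬(p0 ∨ p0 ∧ p1) ∨ p3 ∧ ¬p2 ∨ p3
    = ¬p0 ∨ p3 ∧ ¬p2 ∨ p3
    = ¬p0 ∨ p3
Both reduce to ¬p0 ∨ p3, so they are equivalent.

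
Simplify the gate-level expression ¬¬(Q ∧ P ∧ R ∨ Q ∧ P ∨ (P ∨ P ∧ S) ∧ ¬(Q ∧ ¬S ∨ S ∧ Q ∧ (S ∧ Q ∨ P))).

P

¬¬(Q ∧ P ∧ R ∨ Q ∧ P ∨ (P ∨ P ∧ S) ∧ ¬(Q ∧ ¬S ∨ S ∧ Q ∧ (S ∧ Q ∨ P)))
= ¬¬(Q ∧ P ∧ R ∨ Q ∧ P ∨ (P ∨ P ∧ S) ∧ ¬(Q ∧ ¬S ∨ S ∧ Q))
= ¬¬(Q ∧ P ∨ (P ∨ P ∧ S) ∧ ¬(Q ∧ ¬S ∨ S ∧ Q))
= ¬¬(Q ∧ P ∨ (P ∨ P ∧ S) ∧ ¬Q)
= ¬¬(Q ∧ P ∨ P ∧ ¬Q)
= ¬¬P
= P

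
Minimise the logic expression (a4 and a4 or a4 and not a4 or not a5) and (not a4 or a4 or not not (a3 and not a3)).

a4 or not a5

(a4 and a4 or a4 and not a4 or not a5) and (not a4 or a4 or not not (a3 and not a3))
= (a4 and a4 or a4 and not a4 or not a5) and (not a4 or a4 or a3 and not a3)   — double negation
= (a4 and a4 or a4 and not a4 or not a5) and (not a4 or a4)   — complement / identity
= (a4 or not a5) and (not a4 or a4)   — distribution
= a4 or not a5   — complement / identity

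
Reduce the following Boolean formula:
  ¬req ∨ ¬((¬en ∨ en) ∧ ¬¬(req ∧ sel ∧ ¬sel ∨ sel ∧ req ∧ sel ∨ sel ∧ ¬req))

¬req ∨ ¬sel

¬req ∨ ¬((¬en ∨ en) ∧ ¬¬(req ∧ sel ∧ ¬sel ∨ sel ∧ req ∧ sel ∨ sel ∧ ¬req))
= ¬req ∨ ¬¬¬(req ∧ sel ∧ ¬sel ∨ sel ∧ req ∧ sel ∨ sel ∧ ¬req)   [complement / identity]
= ¬req ∨ ¬¬¬(req ∧ sel ∨ sel ∧ ¬req)   [distribution]
= ¬req ∨ ¬(req ∧ sel ∨ sel ∧ ¬req)   [double negation]
= ¬req ∨ ¬sel   [distribution]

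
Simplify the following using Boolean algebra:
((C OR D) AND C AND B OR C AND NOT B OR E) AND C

((C OR D) AND C AND B OR C AND NOT B OR E) AND C
= (C AND B OR C AND NOT B OR E) AND C   [absorption]
= (C OR E) AND C   [distribution]
= C   [absorption]

C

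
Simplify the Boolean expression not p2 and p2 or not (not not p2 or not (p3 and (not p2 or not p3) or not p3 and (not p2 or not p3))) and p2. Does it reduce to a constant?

not p2 and p2 or not (not not p2 or not (p3 and (not p2 or not p3) or not p3 and (not p2 or not p3))) and p2
= not p2 and p2 or not p2 and (p3 and (not p2 or not p3) or not p3 and (not p2 or not p3)) and p2   (De Morgan)
= not p2 and p2 or not p2 and (not p2 or not p3) and p2   (distribution)
= not p2 and p2 or not p2 and p2   (absorption)
= not p2 and p2   (complement / identity)
= False   (complement)

False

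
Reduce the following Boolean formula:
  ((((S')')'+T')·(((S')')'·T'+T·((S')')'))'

((((S')')'+T')·(((S')')'·T'+T·((S')')'))'
= ((((S')')'+T')·((S')')')'   (distribution)
= (((S')')')'   (absorption)
= (S')'   (double negation)
= S   (double negation)

S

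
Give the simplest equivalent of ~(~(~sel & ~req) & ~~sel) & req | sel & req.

~(~(~sel & ~req) & ~~sel) & req | sel & req
= (~sel & ~req | ~sel) & req | sel & req   (De Morgan)
= ~sel & req | sel & req   (absorption)
= req   (distribution)

req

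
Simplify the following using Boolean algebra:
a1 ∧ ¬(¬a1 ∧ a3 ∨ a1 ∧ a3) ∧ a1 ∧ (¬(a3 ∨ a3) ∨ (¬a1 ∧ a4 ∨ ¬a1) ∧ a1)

a1 ∧ ¬a3

a1 ∧ ¬(¬a1 ∧ a3 ∨ a1 ∧ a3) ∧ a1 ∧ (¬(a3 ∨ a3) ∨ (¬a1 ∧ a4 ∨ ¬a1) ∧ a1)
= a1 ∧ ¬(¬a1 ∧ a3 ∨ a1 ∧ a3) ∧ a1 ∧ (¬a3 ∨ (¬a1 ∧ a4 ∨ ¬a1) ∧ a1)
= a1 ∧ ¬(¬a1 ∧ a3 ∨ a1 ∧ a3) ∧ a1 ∧ (¬a3 ∨ ¬a1 ∧ a1)
= a1 ∧ ¬(¬a1 ∧ a3 ∨ a1 ∧ a3) ∧ a1 ∧ ¬a3
= a1 ∧ ¬a3 ∧ a1 ∧ ¬a3
= a1 ∧ ¬a3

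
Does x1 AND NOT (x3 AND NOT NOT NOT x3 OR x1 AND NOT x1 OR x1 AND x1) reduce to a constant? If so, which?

yes, False

x1 AND NOT (x3 AND NOT NOT NOT x3 OR x1 AND NOT x1 OR x1 AND x1)
= x1 AND NOT (x3 AND NOT x3 OR x1 AND NOT x1 OR x1 AND x1)   [double negation]
= x1 AND NOT (x1 AND NOT x1 OR x1 AND x1)   [complement / identity]
= x1 AND NOT x1   [distribution]
= FALSE   [complement]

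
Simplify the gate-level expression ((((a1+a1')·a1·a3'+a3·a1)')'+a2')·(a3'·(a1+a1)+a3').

((((a1+a1')·a1·a3'+a3·a1)')'+a2')·(a3'·(a1+a1)+a3')
= (((a1·a3'+a3·a1)')'+a2')·(a3'·(a1+a1)+a3')
= (((a1·a3'+a3·a1)')'+a2')·(a3'·a1+a3')
= ((a1')'+a2')·(a3'·a1+a3')
= (a1+a2')·(a3'·a1+a3')
= (a1+a2')·a3'

(a1+a2')·a3'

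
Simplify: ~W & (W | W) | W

~W & (W | W) | W
= ~W & W | W   [idempotence]
= W   [complement / identity]

W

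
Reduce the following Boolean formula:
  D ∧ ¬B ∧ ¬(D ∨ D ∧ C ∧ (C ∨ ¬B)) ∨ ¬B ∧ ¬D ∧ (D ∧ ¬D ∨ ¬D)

¬B ∧ ¬D

D ∧ ¬B ∧ ¬(D ∨ D ∧ C ∧ (C ∨ ¬B)) ∨ ¬B ∧ ¬D ∧ (D ∧ ¬D ∨ ¬D)
= D ∧ ¬B ∧ ¬(D ∨ D ∧ C ∧ (C ∨ ¬B)) ∨ ¬B ∧ ¬D ∧ ¬D   — complement / identity
= D ∧ ¬B ∧ ¬(D ∨ D ∧ C) ∨ ¬B ∧ ¬D ∧ ¬D   — absorption
= D ∧ ¬B ∧ ¬D ∨ ¬B ∧ ¬D ∧ ¬D   — absorption
= ¬B ∧ ¬D   — distribution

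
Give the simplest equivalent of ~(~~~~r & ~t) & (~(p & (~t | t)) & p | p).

~(~~~~r & ~t) & (~(p & (~t | t)) & p | p)
= ~(~~~~r & ~t) & (~p & p | p)   — complement / identity
= (~~~r | t) & (~p & p | p)   — De Morgan
= (~r | t) & (~p & p | p)   — double negation
= (~r | t) & p   — complement / identity

(~r | t) & p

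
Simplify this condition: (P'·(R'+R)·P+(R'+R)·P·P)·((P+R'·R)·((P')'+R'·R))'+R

(P'·(R'+R)·P+(R'+R)·P·P)·((P+R'·R)·((P')'+R'·R))'+R
= (P'·(R'+R)·P+(R'+R)·P·P)·((P+R'·R)·(P+R'·R))'+R   — double negation
= (R'+R)·P·((P+R'·R)·(P+R'·R))'+R   — distribution
= (R'+R)·P·(P+R'·R)'+R   — idempotence
= (R'+R)·P·P'+R   — complement / identity
= P·P'+R   — complement / identity
= R   — complement / identity

R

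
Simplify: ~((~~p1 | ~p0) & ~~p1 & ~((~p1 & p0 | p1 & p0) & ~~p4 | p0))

~((~~p1 | ~p0) & ~~p1 & ~((~p1 & p0 | p1 & p0) & ~~p4 | p0))
= ~((~~p1 | ~p0) & ~~p1 & ~(p0 & ~~p4 | p0))   [distribution]
= ~((~~p1 | ~p0) & ~~p1 & ~(p0 & p4 | p0))   [double negation]
= ~((~~p1 | ~p0) & ~~p1 & ~p0)   [absorption]
= ~(~~p1 & ~p0)   [absorption]
= ~p1 | p0   [De Morgan]

~p1 | p0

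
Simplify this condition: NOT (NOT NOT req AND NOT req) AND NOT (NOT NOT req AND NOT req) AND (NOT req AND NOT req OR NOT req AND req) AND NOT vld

NOT req AND NOT vld

NOT (NOT NOT req AND NOT req) AND NOT (NOT NOT req AND NOT req) AND (NOT req AND NOT req OR NOT req AND req) AND NOT vld
= NOT (NOT NOT req AND NOT req) AND (NOT req AND NOT req OR NOT req AND req) AND NOT vld   [idempotence]
= NOT (NOT NOT req AND NOT req) AND NOT req AND NOT req AND NOT vld   [complement / identity]
= NOT (NOT NOT req AND NOT req) AND NOT req AND NOT vld   [idempotence]
= (NOT req OR req) AND NOT req AND NOT vld   [De Morgan]
= NOT req AND NOT vld   [complement / identity]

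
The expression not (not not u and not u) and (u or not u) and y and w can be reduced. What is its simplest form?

not (not not u and not u) and (u or not u) and y and w
= not (not not u and not u) and y and w   (complement / identity)
= (not u or u) and y and w   (De Morgan)
= y and w   (complement / identity)

y and w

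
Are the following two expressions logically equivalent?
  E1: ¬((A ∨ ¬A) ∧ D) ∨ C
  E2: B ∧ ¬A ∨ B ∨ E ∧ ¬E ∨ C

No

E1: ¬((A ∨ ¬A) ∧ D) ∨ C
    = ¬D ∨ C   [complement / identity]
E2: B ∧ ¬A ∨ B ∨ E ∧ ¬E ∨ C
    = B ∧ ¬A ∨ B ∨ C   [complement / identity]
    = B ∨ C   [absorption]
These differ: at A=1, B=0, C=0, D=0, E=0, E1 = 1 but E2 = 0.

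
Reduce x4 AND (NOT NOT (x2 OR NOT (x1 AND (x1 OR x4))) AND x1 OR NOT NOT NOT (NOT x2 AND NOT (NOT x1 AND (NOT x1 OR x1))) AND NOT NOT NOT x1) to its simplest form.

x4 AND (NOT NOT (x2 OR NOT (x1 AND (x1 OR x4))) AND x1 OR NOT NOT NOT (NOT x2 AND NOT (NOT x1 AND (NOT x1 OR x1))) AND NOT NOT NOT x1)
= x4 AND (NOT NOT (x2 OR NOT (x1 AND (x1 OR x4))) AND x1 OR NOT NOT (x2 OR NOT x1 AND (NOT x1 OR x1)) AND NOT NOT NOT x1)   — De Morgan
= x4 AND (NOT NOT (x2 OR NOT (x1 AND (x1 OR x4))) AND x1 OR NOT NOT (x2 OR NOT x1 AND (NOT x1 OR x1)) AND NOT x1)   — double negation
= x4 AND (NOT NOT (x2 OR NOT x1) AND x1 OR NOT NOT (x2 OR NOT x1 AND (NOT x1 OR x1)) AND NOT x1)   — absorption
= x4 AND (NOT NOT (x2 OR NOT x1) AND x1 OR NOT NOT (x2 OR NOT x1) AND NOT x1)   — complement / identity
= x4 AND NOT NOT (x2 OR NOT x1)   — distribution
= x4 AND (x2 OR NOT x1)   — double negation

x4 AND (x2 OR NOT x1)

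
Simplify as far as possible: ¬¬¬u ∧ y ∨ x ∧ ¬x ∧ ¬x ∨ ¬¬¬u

¬¬¬u ∧ y ∨ x ∧ ¬x ∧ ¬x ∨ ¬¬¬u
= ¬¬¬u ∧ y ∨ x ∧ ¬x ∨ ¬¬¬u   (idempotence)
= ¬¬¬u ∧ y ∨ ¬¬¬u   (complement / identity)
= ¬¬¬u   (absorption)
= ¬u   (double negation)

¬u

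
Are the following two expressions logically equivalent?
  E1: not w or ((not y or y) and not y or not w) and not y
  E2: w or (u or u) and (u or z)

No

E1: not w or ((not y or y) and not y or not w) and not y
    = not w or (not y or not w) and not y   (complement / identity)
    = not w or not y   (absorption)
E2: w or (u or u) and (u or z)
    = w or u and z or u   (distribution)
    = w or u   (absorption)
These differ: at u=0, w=1, y=1, z=0, E1 = 0 but E2 = 1.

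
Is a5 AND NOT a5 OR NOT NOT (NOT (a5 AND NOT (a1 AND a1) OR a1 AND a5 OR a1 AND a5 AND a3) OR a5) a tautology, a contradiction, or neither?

tautology

a5 AND NOT a5 OR NOT NOT (NOT (a5 AND NOT (a1 AND a1) OR a1 AND a5 OR a1 AND a5 AND a3) OR a5)
= a5 AND NOT a5 OR NOT NOT (NOT (a5 AND NOT (a1 AND a1) OR a1 AND a5) OR a5)   [absorption]
= a5 AND NOT a5 OR NOT NOT (NOT (a5 AND NOT a1 OR a1 AND a5) OR a5)   [idempotence]
= a5 AND NOT a5 OR NOT (a5 AND NOT a1 OR a1 AND a5) OR a5   [double negation]
= NOT (a5 AND NOT a1 OR a1 AND a5) OR a5   [complement / identity]
= NOT a5 OR a5   [distribution]
= TRUE   [complement]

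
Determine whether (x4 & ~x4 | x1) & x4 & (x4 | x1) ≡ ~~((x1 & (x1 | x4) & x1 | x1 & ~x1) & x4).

Yes

E1: (x4 & ~x4 | x1) & x4 & (x4 | x1)
    = (x4 & ~x4 | x1) & x4   — absorption
    = x1 & x4   — complement / identity
E2: ~~((x1 & (x1 | x4) & x1 | x1 & ~x1) & x4)
    = (x1 & (x1 | x4) & x1 | x1 & ~x1) & x4   — double negation
    = (x1 & x1 | x1 & ~x1) & x4   — absorption
    = x1 & x4   — distribution
Both reduce to x1 & x4, so they are equivalent.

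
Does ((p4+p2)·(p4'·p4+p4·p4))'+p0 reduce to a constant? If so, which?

no

((p4+p2)·(p4'·p4+p4·p4))'+p0
= ((p4+p2)·p4)'+p0   [distribution]
= p4'+p0   [absorption]
This depends on p0, p4, so it is not a constant.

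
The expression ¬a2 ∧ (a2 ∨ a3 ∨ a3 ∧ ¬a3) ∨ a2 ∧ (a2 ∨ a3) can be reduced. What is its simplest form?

¬a2 ∧ (a2 ∨ a3 ∨ a3 ∧ ¬a3) ∨ a2 ∧ (a2 ∨ a3)
= ¬a2 ∧ (a2 ∨ a3) ∨ a2 ∧ (a2 ∨ a3)   [complement / identity]
= a2 ∨ a3   [distribution]

a2 ∨ a3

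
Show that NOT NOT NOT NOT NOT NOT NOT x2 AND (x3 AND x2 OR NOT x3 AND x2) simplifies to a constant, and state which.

FALSE

NOT NOT NOT NOT NOT NOT NOT x2 AND (x3 AND x2 OR NOT x3 AND x2)
= NOT NOT NOT NOT NOT NOT NOT x2 AND x2
= NOT NOT NOT NOT NOT x2 AND x2
= NOT NOT NOT x2 AND x2
= NOT x2 AND x2
= FALSE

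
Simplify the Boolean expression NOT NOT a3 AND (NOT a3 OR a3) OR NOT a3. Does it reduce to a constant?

TRUE

NOT NOT a3 AND (NOT a3 OR a3) OR NOT a3
= NOT NOT a3 OR NOT a3
= a3 OR NOT a3
= TRUE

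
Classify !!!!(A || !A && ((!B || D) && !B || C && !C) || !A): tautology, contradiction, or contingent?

tautology

!!!!(A || !A && ((!B || D) && !B || C && !C) || !A)
= !!!!(A || !A && (!B || C && !C) || !A)
= !!!!(A || !A && !B || !A)
= !!!!(A || !A)
= !!(A || !A)
= A || !A
= true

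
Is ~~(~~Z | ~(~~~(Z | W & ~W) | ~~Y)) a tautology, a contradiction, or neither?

~~(~~Z | ~(~~~(Z | W & ~W) | ~~Y))
= ~~(~~Z | ~~(Z | W & ~W) & ~Y)
= ~~(~~Z | ~~Z & ~Y)
= ~~~~Z
= ~~Z
= Z
This depends on Z, so it is not a constant.

neither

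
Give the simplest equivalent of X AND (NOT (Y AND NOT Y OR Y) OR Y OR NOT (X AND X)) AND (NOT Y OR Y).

X AND (NOT (Y AND NOT Y OR Y) OR Y OR NOT (X AND X)) AND (NOT Y OR Y)
= X AND (NOT Y OR Y OR NOT (X AND X)) AND (NOT Y OR Y)   [complement / identity]
= X AND (NOT Y OR Y OR NOT X) AND (NOT Y OR Y)   [idempotence]
= X AND (NOT Y OR Y)   [absorption]
= X   [complement / identity]

X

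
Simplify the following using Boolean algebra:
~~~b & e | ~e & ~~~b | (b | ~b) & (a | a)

~b | a

~~~b & e | ~e & ~~~b | (b | ~b) & (a | a)
= ~~~b | (b | ~b) & (a | a)   [distribution]
= ~b | (b | ~b) & (a | a)   [double negation]
= ~b | (b | ~b) & a   [idempotence]
= ~b | a   [complement / identity]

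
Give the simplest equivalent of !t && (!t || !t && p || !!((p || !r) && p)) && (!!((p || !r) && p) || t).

!t && (!t || !t && p || !!((p || !r) && p)) && (!!((p || !r) && p) || t)
= !t && (!t || !!((p || !r) && p)) && (!!((p || !r) && p) || t)   — absorption
= !t && (!!((p || !r) && p) || !t && t)   — distribution
= !t && (!!p || !t && t)   — absorption
= !t && !!p   — complement / identity
= !t && p   — double negation

!t && p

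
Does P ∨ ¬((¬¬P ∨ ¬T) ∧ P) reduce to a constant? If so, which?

P ∨ ¬((¬¬P ∨ ¬T) ∧ P)
= P ∨ ¬((P ∨ ¬T) ∧ P)   — double negation
= P ∨ ¬P   — absorption
= True   — complement

yes, True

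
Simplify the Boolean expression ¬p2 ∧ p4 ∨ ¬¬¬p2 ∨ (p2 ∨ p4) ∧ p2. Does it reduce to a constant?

¬p2 ∧ p4 ∨ ¬¬¬p2 ∨ (p2 ∨ p4) ∧ p2
= ¬p2 ∧ p4 ∨ ¬¬¬p2 ∨ p2   — absorption
= ¬p2 ∧ p4 ∨ ¬p2 ∨ p2   — double negation
= ¬p2 ∨ p2   — absorption
= True   — complement

True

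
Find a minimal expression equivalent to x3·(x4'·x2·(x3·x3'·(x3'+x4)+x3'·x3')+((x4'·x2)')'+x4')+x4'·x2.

x3·(x4'·x2·(x3·x3'·(x3'+x4)+x3'·x3')+((x4'·x2)')'+x4')+x4'·x2
= x3·(x4'·x2·(x3·x3'+x3'·x3')+((x4'·x2)')'+x4')+x4'·x2   — absorption
= x3·(x4'·x2·(x3·x3'+x3'·x3')+x4'·x2+x4')+x4'·x2   — double negation
= x3·(x4'·x2·x3'+x4'·x2+x4')+x4'·x2   — distribution
= x3·(x4'·x2+x4')+x4'·x2   — absorption
= x3·x4'+x4'·x2   — absorption
= x4'·(x3+x2)   — distribution

x4'·(x3+x2)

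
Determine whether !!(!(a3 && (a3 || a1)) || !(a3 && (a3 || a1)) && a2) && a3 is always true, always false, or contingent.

!!(!(a3 && (a3 || a1)) || !(a3 && (a3 || a1)) && a2) && a3
= (!(a3 && (a3 || a1)) || !(a3 && (a3 || a1)) && a2) && a3   [double negation]
= !(a3 && (a3 || a1)) && a3   [absorption]
= !a3 && a3   [absorption]
= false   [complement]

always false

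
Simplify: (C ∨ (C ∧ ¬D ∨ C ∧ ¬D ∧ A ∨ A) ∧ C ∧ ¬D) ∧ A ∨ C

C

(C ∨ (C ∧ ¬D ∨ C ∧ ¬D ∧ A ∨ A) ∧ C ∧ ¬D) ∧ A ∨ C
= (C ∨ (C ∧ ¬D ∨ A) ∧ C ∧ ¬D) ∧ A ∨ C   [absorption]
= (C ∨ C ∧ ¬D) ∧ A ∨ C   [absorption]
= C ∧ A ∨ C   [absorption]
= C   [absorption]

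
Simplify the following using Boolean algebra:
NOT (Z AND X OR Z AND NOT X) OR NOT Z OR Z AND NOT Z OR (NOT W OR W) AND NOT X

NOT (Z AND X OR Z AND NOT X) OR NOT Z OR Z AND NOT Z OR (NOT W OR W) AND NOT X
= NOT Z OR NOT Z OR Z AND NOT Z OR (NOT W OR W) AND NOT X
= NOT Z OR NOT Z OR (NOT W OR W) AND NOT X
= NOT Z OR NOT Z OR NOT X
= NOT Z OR NOT X

NOT Z OR NOT X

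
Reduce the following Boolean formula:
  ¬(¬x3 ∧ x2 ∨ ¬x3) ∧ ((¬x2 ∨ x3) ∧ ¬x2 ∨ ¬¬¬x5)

¬(¬x3 ∧ x2 ∨ ¬x3) ∧ ((¬x2 ∨ x3) ∧ ¬x2 ∨ ¬¬¬x5)
= ¬(¬x3 ∧ x2 ∨ ¬x3) ∧ ((¬x2 ∨ x3) ∧ ¬x2 ∨ ¬x5)   (double negation)
= ¬¬x3 ∧ ((¬x2 ∨ x3) ∧ ¬x2 ∨ ¬x5)   (absorption)
= x3 ∧ ((¬x2 ∨ x3) ∧ ¬x2 ∨ ¬x5)   (double negation)
= x3 ∧ (¬x2 ∨ ¬x5)   (absorption)

x3 ∧ (¬x2 ∨ ¬x5)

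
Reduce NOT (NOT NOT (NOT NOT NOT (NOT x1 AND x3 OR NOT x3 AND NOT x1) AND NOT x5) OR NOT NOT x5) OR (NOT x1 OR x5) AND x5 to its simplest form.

NOT (NOT NOT (NOT NOT NOT (NOT x1 AND x3 OR NOT x3 AND NOT x1) AND NOT x5) OR NOT NOT x5) OR (NOT x1 OR x5) AND x5
= NOT (NOT (NOT NOT (NOT x1 AND x3 OR NOT x3 AND NOT x1) OR x5) OR NOT NOT x5) OR (NOT x1 OR x5) AND x5   — De Morgan
= NOT (NOT (NOT NOT NOT x1 OR x5) OR NOT NOT x5) OR (NOT x1 OR x5) AND x5   — distribution
= NOT (NOT (NOT x1 OR x5) OR NOT NOT x5) OR (NOT x1 OR x5) AND x5   — double negation
= (NOT x1 OR x5) AND NOT x5 OR (NOT x1 OR x5) AND x5   — De Morgan
= NOT x1 OR x5   — distribution

NOT x1 OR x5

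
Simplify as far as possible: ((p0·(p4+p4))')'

((p0·(p4+p4))')'
= p0·(p4+p4)   — double negation
= p0·p4   — idempotence

p0·p4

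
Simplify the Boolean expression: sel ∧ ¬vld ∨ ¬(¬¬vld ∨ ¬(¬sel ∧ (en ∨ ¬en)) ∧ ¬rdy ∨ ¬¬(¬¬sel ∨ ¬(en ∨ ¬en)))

sel ∧ ¬vld ∨ ¬(¬¬vld ∨ ¬(¬sel ∧ (en ∨ ¬en)) ∧ ¬rdy ∨ ¬¬(¬¬sel ∨ ¬(en ∨ ¬en)))
= sel ∧ ¬vld ∨ ¬(¬¬vld ∨ ¬(¬sel ∧ (en ∨ ¬en)) ∧ ¬rdy ∨ ¬(¬sel ∧ (en ∨ ¬en)))   (De Morgan)
= sel ∧ ¬vld ∨ ¬(¬¬vld ∨ ¬(¬sel ∧ (en ∨ ¬en)))   (absorption)
= sel ∧ ¬vld ∨ ¬(¬¬vld ∨ ¬¬sel)   (complement / identity)
= sel ∧ ¬vld ∨ ¬vld ∧ ¬sel   (De Morgan)
= ¬vld   (distribution)

¬vld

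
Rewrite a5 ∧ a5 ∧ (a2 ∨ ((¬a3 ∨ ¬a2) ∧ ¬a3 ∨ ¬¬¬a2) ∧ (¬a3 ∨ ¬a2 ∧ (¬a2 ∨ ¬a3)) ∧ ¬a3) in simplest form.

a5 ∧ (a2 ∨ ¬a3)

a5 ∧ a5 ∧ (a2 ∨ ((¬a3 ∨ ¬a2) ∧ ¬a3 ∨ ¬¬¬a2) ∧ (¬a3 ∨ ¬a2 ∧ (¬a2 ∨ ¬a3)) ∧ ¬a3)
= a5 ∧ a5 ∧ (a2 ∨ ((¬a3 ∨ ¬a2) ∧ ¬a3 ∨ ¬¬¬a2) ∧ (¬a3 ∨ ¬a2) ∧ ¬a3)   [absorption]
= a5 ∧ (a2 ∨ ((¬a3 ∨ ¬a2) ∧ ¬a3 ∨ ¬¬¬a2) ∧ (¬a3 ∨ ¬a2) ∧ ¬a3)   [idempotence]
= a5 ∧ (a2 ∨ ((¬a3 ∨ ¬a2) ∧ ¬a3 ∨ ¬a2) ∧ (¬a3 ∨ ¬a2) ∧ ¬a3)   [double negation]
= a5 ∧ (a2 ∨ ((¬a3 ∨ ¬a2) ∧ ¬a3 ∨ ¬a2) ∧ ¬a3)   [absorption]
= a5 ∧ (a2 ∨ (¬a3 ∨ ¬a2) ∧ ¬a3)   [absorption]
= a5 ∧ (a2 ∨ ¬a3)   [absorption]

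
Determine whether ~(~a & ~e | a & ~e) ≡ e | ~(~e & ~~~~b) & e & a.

Yes

E1: ~(~a & ~e | a & ~e)
    = ~~e
    = e
E2: e | ~(~e & ~~~~b) & e & a
    = e | ~(~e & ~~b) & e & a
    = e | (e | ~b) & e & a
    = e | e & a
    = e
Both reduce to e, so they are equivalent.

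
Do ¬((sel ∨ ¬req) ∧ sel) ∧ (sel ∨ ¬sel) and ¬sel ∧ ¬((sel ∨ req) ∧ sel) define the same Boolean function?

Yes

E1: ¬((sel ∨ ¬req) ∧ sel) ∧ (sel ∨ ¬sel)
    = ¬sel ∧ (sel ∨ ¬sel)   (absorption)
    = ¬sel   (complement / identity)
E2: ¬sel ∧ ¬((sel ∨ req) ∧ sel)
    = ¬sel ∧ ¬sel   (absorption)
    = ¬sel   (idempotence)
Both reduce to ¬sel, so they are equivalent.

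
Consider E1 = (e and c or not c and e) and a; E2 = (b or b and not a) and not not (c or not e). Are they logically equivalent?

E1: (e and c or not c and e) and a
    = e and a   [distribution]
E2: (b or b and not a) and not not (c or not e)
    = b and not not (c or not e)   [absorption]
    = b and (c or not e)   [double negation]
These differ: at a=0, b=1, c=0, e=0, E1 = 0 but E2 = 1.

No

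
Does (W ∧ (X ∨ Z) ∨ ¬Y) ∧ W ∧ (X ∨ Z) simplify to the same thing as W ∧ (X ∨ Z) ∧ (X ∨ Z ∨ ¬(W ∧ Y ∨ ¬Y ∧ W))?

E1: (W ∧ (X ∨ Z) ∨ ¬Y) ∧ W ∧ (X ∨ Z)
    = W ∧ (X ∨ Z)   (absorption)
E2: W ∧ (X ∨ Z) ∧ (X ∨ Z ∨ ¬(W ∧ Y ∨ ¬Y ∧ W))
    = W ∧ (X ∨ Z) ∧ (X ∨ Z ∨ ¬W)   (distribution)
    = W ∧ (X ∨ Z)   (absorption)
Both reduce to W ∧ (X ∨ Z), so they are equivalent.

Yes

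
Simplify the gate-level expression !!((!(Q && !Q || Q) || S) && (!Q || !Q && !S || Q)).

!Q || S

!!((!(Q && !Q || Q) || S) && (!Q || !Q && !S || Q))
= !!((!Q || S) && (!Q || !Q && !S || Q))   (complement / identity)
= (!Q || S) && (!Q || !Q && !S || Q)   (double negation)
= (!Q || S) && (!Q || Q)   (absorption)
= !Q || S   (complement / identity)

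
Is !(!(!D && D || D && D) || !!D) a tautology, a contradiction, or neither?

!(!(!D && D || D && D) || !!D)
= (!D && D || D && D) && !D   [De Morgan]
= D && !D   [distribution]
= false   [complement]

contradiction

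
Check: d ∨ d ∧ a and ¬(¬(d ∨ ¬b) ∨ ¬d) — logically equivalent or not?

Yes

E1: d ∨ d ∧ a
    = d   [absorption]
E2: ¬(¬(d ∨ ¬b) ∨ ¬d)
    = (d ∨ ¬b) ∧ d   [De Morgan]
    = d   [absorption]
Both reduce to d, so they are equivalent.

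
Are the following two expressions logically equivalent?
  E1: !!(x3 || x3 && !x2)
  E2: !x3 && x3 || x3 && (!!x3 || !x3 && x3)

Yes

E1: !!(x3 || x3 && !x2)
    = !!x3
    = x3
E2: !x3 && x3 || x3 && (!!x3 || !x3 && x3)
    = !x3 && x3 || x3 && (x3 || !x3 && x3)
    = !x3 && x3 || x3 && x3
    = x3
Both reduce to x3, so they are equivalent.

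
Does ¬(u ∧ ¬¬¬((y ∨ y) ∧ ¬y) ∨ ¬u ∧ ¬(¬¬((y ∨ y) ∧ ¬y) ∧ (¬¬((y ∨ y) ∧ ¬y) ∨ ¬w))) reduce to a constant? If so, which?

yes, False

¬(u ∧ ¬¬¬((y ∨ y) ∧ ¬y) ∨ ¬u ∧ ¬(¬¬((y ∨ y) ∧ ¬y) ∧ (¬¬((y ∨ y) ∧ ¬y) ∨ ¬w)))
= ¬(u ∧ ¬¬¬((y ∨ y) ∧ ¬y) ∨ ¬u ∧ ¬¬¬((y ∨ y) ∧ ¬y))
= ¬¬¬¬((y ∨ y) ∧ ¬y)
= ¬¬((y ∨ y) ∧ ¬y)
= ¬¬(y ∧ ¬y)
= y ∧ ¬y
= False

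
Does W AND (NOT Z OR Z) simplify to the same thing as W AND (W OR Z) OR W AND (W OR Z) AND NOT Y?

Yes

E1: W AND (NOT Z OR Z)
    = W   (complement / identity)
E2: W AND (W OR Z) OR W AND (W OR Z) AND NOT Y
    = W AND (W OR Z)   (absorption)
    = W   (absorption)
Both reduce to W, so they are equivalent.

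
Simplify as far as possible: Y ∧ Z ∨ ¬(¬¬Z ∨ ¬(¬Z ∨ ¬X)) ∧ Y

Y

Y ∧ Z ∨ ¬(¬¬Z ∨ ¬(¬Z ∨ ¬X)) ∧ Y
= Y ∧ Z ∨ ¬Z ∧ (¬Z ∨ ¬X) ∧ Y   — De Morgan
= Y ∧ Z ∨ ¬Z ∧ Y   — absorption
= Y   — distribution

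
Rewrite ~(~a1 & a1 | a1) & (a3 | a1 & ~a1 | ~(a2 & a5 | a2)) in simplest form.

~a1 & (a3 | ~a2)

~(~a1 & a1 | a1) & (a3 | a1 & ~a1 | ~(a2 & a5 | a2))
= ~a1 & (a3 | a1 & ~a1 | ~(a2 & a5 | a2))   (complement / identity)
= ~a1 & (a3 | a1 & ~a1 | ~a2)   (absorption)
= ~a1 & (a3 | ~a2)   (complement / identity)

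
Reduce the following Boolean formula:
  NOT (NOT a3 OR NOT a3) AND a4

a3 AND a4

NOT (NOT a3 OR NOT a3) AND a4
= a3 AND a3 AND a4   — De Morgan
= a3 AND a4   — idempotence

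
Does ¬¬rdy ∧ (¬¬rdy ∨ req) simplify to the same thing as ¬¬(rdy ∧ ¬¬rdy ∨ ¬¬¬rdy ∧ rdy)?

E1: ¬¬rdy ∧ (¬¬rdy ∨ req)
    = ¬¬rdy   (absorption)
    = rdy   (double negation)
E2: ¬¬(rdy ∧ ¬¬rdy ∨ ¬¬¬rdy ∧ rdy)
    = ¬¬(rdy ∧ rdy ∨ ¬¬¬rdy ∧ rdy)   (double negation)
    = ¬¬(rdy ∧ rdy ∨ ¬rdy ∧ rdy)   (double negation)
    = ¬¬rdy   (distribution)
    = rdy   (double negation)
Both reduce to rdy, so they are equivalent.

Yes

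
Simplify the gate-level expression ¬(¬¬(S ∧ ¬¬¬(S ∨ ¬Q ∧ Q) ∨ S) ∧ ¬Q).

¬(¬¬(S ∧ ¬¬¬(S ∨ ¬Q ∧ Q) ∨ S) ∧ ¬Q)
= ¬(¬¬(S ∧ ¬(S ∨ ¬Q ∧ Q) ∨ S) ∧ ¬Q)
= ¬(¬¬(S ∧ ¬S ∨ S) ∧ ¬Q)
= ¬(S ∧ ¬S ∨ S) ∨ Q
= ¬S ∨ Q

¬S ∨ Q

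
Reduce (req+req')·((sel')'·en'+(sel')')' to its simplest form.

(req+req')·((sel')'·en'+(sel')')'
= (req+req')·((sel')')'   (absorption)
= ((sel')')'   (complement / identity)
= sel'   (double negation)

sel'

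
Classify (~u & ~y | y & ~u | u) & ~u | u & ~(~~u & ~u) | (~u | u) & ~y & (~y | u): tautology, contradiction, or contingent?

(~u & ~y | y & ~u | u) & ~u | u & ~(~~u & ~u) | (~u | u) & ~y & (~y | u)
= (~u & ~y | y & ~u | u) & ~u | u & ~(~~u & ~u) | (~u | u) & ~y
= (~u | u) & ~u | u & ~(~~u & ~u) | (~u | u) & ~y
= (~u | u) & ~u | u & (~u | u) | (~u | u) & ~y
= ~u | u | (~u | u) & ~y
= ~u | u
= 1

tautology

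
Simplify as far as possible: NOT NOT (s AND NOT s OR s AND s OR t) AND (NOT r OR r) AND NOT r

NOT NOT (s AND NOT s OR s AND s OR t) AND (NOT r OR r) AND NOT r
= NOT NOT (s AND NOT s OR s AND s OR t) AND NOT r   — complement / identity
= NOT NOT (s OR t) AND NOT r   — distribution
= (s OR t) AND NOT r   — double negation

(s OR t) AND NOT r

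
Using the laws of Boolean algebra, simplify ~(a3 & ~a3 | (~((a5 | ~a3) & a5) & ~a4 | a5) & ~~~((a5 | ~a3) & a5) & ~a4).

~(a3 & ~a3 | (~((a5 | ~a3) & a5) & ~a4 | a5) & ~~~((a5 | ~a3) & a5) & ~a4)
= ~((~((a5 | ~a3) & a5) & ~a4 | a5) & ~~~((a5 | ~a3) & a5) & ~a4)
= ~((~((a5 | ~a3) & a5) & ~a4 | a5) & ~((a5 | ~a3) & a5) & ~a4)
= ~(~((a5 | ~a3) & a5) & ~a4)
= ~(~a5 & ~a4)
= a5 | a4

a5 | a4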